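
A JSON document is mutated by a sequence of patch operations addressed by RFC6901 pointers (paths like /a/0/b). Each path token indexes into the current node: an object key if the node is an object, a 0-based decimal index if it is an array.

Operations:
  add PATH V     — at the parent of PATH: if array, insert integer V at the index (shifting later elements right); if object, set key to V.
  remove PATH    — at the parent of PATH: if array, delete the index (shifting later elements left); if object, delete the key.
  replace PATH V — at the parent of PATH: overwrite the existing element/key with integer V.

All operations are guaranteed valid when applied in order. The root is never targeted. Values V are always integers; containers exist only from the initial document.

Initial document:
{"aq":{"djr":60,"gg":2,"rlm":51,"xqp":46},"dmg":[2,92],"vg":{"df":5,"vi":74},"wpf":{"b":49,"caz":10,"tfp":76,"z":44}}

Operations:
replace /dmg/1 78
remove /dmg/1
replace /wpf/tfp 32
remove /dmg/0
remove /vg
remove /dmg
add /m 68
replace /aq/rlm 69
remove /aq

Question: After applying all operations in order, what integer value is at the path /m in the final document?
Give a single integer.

After op 1 (replace /dmg/1 78): {"aq":{"djr":60,"gg":2,"rlm":51,"xqp":46},"dmg":[2,78],"vg":{"df":5,"vi":74},"wpf":{"b":49,"caz":10,"tfp":76,"z":44}}
After op 2 (remove /dmg/1): {"aq":{"djr":60,"gg":2,"rlm":51,"xqp":46},"dmg":[2],"vg":{"df":5,"vi":74},"wpf":{"b":49,"caz":10,"tfp":76,"z":44}}
After op 3 (replace /wpf/tfp 32): {"aq":{"djr":60,"gg":2,"rlm":51,"xqp":46},"dmg":[2],"vg":{"df":5,"vi":74},"wpf":{"b":49,"caz":10,"tfp":32,"z":44}}
After op 4 (remove /dmg/0): {"aq":{"djr":60,"gg":2,"rlm":51,"xqp":46},"dmg":[],"vg":{"df":5,"vi":74},"wpf":{"b":49,"caz":10,"tfp":32,"z":44}}
After op 5 (remove /vg): {"aq":{"djr":60,"gg":2,"rlm":51,"xqp":46},"dmg":[],"wpf":{"b":49,"caz":10,"tfp":32,"z":44}}
After op 6 (remove /dmg): {"aq":{"djr":60,"gg":2,"rlm":51,"xqp":46},"wpf":{"b":49,"caz":10,"tfp":32,"z":44}}
After op 7 (add /m 68): {"aq":{"djr":60,"gg":2,"rlm":51,"xqp":46},"m":68,"wpf":{"b":49,"caz":10,"tfp":32,"z":44}}
After op 8 (replace /aq/rlm 69): {"aq":{"djr":60,"gg":2,"rlm":69,"xqp":46},"m":68,"wpf":{"b":49,"caz":10,"tfp":32,"z":44}}
After op 9 (remove /aq): {"m":68,"wpf":{"b":49,"caz":10,"tfp":32,"z":44}}
Value at /m: 68

Answer: 68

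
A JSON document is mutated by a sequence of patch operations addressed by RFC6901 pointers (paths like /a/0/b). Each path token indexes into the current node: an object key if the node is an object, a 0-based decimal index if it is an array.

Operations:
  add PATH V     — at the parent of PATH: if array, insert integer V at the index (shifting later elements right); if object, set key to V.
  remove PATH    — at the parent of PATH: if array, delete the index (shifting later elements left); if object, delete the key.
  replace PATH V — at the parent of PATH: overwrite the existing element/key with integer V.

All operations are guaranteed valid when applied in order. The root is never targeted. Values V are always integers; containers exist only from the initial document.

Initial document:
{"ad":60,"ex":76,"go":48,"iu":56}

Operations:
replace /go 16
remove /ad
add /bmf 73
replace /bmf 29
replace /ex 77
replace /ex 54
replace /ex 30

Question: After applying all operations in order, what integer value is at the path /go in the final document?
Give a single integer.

After op 1 (replace /go 16): {"ad":60,"ex":76,"go":16,"iu":56}
After op 2 (remove /ad): {"ex":76,"go":16,"iu":56}
After op 3 (add /bmf 73): {"bmf":73,"ex":76,"go":16,"iu":56}
After op 4 (replace /bmf 29): {"bmf":29,"ex":76,"go":16,"iu":56}
After op 5 (replace /ex 77): {"bmf":29,"ex":77,"go":16,"iu":56}
After op 6 (replace /ex 54): {"bmf":29,"ex":54,"go":16,"iu":56}
After op 7 (replace /ex 30): {"bmf":29,"ex":30,"go":16,"iu":56}
Value at /go: 16

Answer: 16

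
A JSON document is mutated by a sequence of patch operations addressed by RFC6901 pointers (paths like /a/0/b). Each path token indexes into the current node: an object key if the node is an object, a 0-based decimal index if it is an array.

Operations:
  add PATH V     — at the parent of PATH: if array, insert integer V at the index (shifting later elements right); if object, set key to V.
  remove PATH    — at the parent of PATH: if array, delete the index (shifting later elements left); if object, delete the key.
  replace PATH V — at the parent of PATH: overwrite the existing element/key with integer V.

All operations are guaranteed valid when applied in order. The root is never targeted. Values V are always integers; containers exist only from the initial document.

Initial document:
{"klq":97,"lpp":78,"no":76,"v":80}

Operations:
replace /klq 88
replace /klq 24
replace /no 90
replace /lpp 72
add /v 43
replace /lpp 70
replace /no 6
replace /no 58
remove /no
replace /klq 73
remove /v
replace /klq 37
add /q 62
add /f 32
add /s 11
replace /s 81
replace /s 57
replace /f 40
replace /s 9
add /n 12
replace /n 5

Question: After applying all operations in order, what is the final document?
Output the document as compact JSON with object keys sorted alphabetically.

After op 1 (replace /klq 88): {"klq":88,"lpp":78,"no":76,"v":80}
After op 2 (replace /klq 24): {"klq":24,"lpp":78,"no":76,"v":80}
After op 3 (replace /no 90): {"klq":24,"lpp":78,"no":90,"v":80}
After op 4 (replace /lpp 72): {"klq":24,"lpp":72,"no":90,"v":80}
After op 5 (add /v 43): {"klq":24,"lpp":72,"no":90,"v":43}
After op 6 (replace /lpp 70): {"klq":24,"lpp":70,"no":90,"v":43}
After op 7 (replace /no 6): {"klq":24,"lpp":70,"no":6,"v":43}
After op 8 (replace /no 58): {"klq":24,"lpp":70,"no":58,"v":43}
After op 9 (remove /no): {"klq":24,"lpp":70,"v":43}
After op 10 (replace /klq 73): {"klq":73,"lpp":70,"v":43}
After op 11 (remove /v): {"klq":73,"lpp":70}
After op 12 (replace /klq 37): {"klq":37,"lpp":70}
After op 13 (add /q 62): {"klq":37,"lpp":70,"q":62}
After op 14 (add /f 32): {"f":32,"klq":37,"lpp":70,"q":62}
After op 15 (add /s 11): {"f":32,"klq":37,"lpp":70,"q":62,"s":11}
After op 16 (replace /s 81): {"f":32,"klq":37,"lpp":70,"q":62,"s":81}
After op 17 (replace /s 57): {"f":32,"klq":37,"lpp":70,"q":62,"s":57}
After op 18 (replace /f 40): {"f":40,"klq":37,"lpp":70,"q":62,"s":57}
After op 19 (replace /s 9): {"f":40,"klq":37,"lpp":70,"q":62,"s":9}
After op 20 (add /n 12): {"f":40,"klq":37,"lpp":70,"n":12,"q":62,"s":9}
After op 21 (replace /n 5): {"f":40,"klq":37,"lpp":70,"n":5,"q":62,"s":9}

Answer: {"f":40,"klq":37,"lpp":70,"n":5,"q":62,"s":9}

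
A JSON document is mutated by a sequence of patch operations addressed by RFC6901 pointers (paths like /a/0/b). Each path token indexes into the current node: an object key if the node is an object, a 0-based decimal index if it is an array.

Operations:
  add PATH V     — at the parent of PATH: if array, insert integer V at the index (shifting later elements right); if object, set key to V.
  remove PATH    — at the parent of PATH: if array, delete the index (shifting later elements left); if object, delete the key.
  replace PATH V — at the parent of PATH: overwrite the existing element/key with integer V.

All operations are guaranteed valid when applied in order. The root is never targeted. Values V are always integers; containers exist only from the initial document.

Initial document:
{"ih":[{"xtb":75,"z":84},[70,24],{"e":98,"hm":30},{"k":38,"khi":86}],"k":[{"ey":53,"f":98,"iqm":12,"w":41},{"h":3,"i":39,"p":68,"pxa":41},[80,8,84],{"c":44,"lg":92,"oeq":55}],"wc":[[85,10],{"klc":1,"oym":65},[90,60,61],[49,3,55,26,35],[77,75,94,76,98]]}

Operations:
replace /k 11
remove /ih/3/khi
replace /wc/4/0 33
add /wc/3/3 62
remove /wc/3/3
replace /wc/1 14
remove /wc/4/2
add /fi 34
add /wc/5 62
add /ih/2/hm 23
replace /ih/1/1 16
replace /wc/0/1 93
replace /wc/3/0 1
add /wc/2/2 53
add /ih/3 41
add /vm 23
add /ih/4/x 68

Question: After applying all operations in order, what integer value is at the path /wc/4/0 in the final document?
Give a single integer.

Answer: 33

Derivation:
After op 1 (replace /k 11): {"ih":[{"xtb":75,"z":84},[70,24],{"e":98,"hm":30},{"k":38,"khi":86}],"k":11,"wc":[[85,10],{"klc":1,"oym":65},[90,60,61],[49,3,55,26,35],[77,75,94,76,98]]}
After op 2 (remove /ih/3/khi): {"ih":[{"xtb":75,"z":84},[70,24],{"e":98,"hm":30},{"k":38}],"k":11,"wc":[[85,10],{"klc":1,"oym":65},[90,60,61],[49,3,55,26,35],[77,75,94,76,98]]}
After op 3 (replace /wc/4/0 33): {"ih":[{"xtb":75,"z":84},[70,24],{"e":98,"hm":30},{"k":38}],"k":11,"wc":[[85,10],{"klc":1,"oym":65},[90,60,61],[49,3,55,26,35],[33,75,94,76,98]]}
After op 4 (add /wc/3/3 62): {"ih":[{"xtb":75,"z":84},[70,24],{"e":98,"hm":30},{"k":38}],"k":11,"wc":[[85,10],{"klc":1,"oym":65},[90,60,61],[49,3,55,62,26,35],[33,75,94,76,98]]}
After op 5 (remove /wc/3/3): {"ih":[{"xtb":75,"z":84},[70,24],{"e":98,"hm":30},{"k":38}],"k":11,"wc":[[85,10],{"klc":1,"oym":65},[90,60,61],[49,3,55,26,35],[33,75,94,76,98]]}
After op 6 (replace /wc/1 14): {"ih":[{"xtb":75,"z":84},[70,24],{"e":98,"hm":30},{"k":38}],"k":11,"wc":[[85,10],14,[90,60,61],[49,3,55,26,35],[33,75,94,76,98]]}
After op 7 (remove /wc/4/2): {"ih":[{"xtb":75,"z":84},[70,24],{"e":98,"hm":30},{"k":38}],"k":11,"wc":[[85,10],14,[90,60,61],[49,3,55,26,35],[33,75,76,98]]}
After op 8 (add /fi 34): {"fi":34,"ih":[{"xtb":75,"z":84},[70,24],{"e":98,"hm":30},{"k":38}],"k":11,"wc":[[85,10],14,[90,60,61],[49,3,55,26,35],[33,75,76,98]]}
After op 9 (add /wc/5 62): {"fi":34,"ih":[{"xtb":75,"z":84},[70,24],{"e":98,"hm":30},{"k":38}],"k":11,"wc":[[85,10],14,[90,60,61],[49,3,55,26,35],[33,75,76,98],62]}
After op 10 (add /ih/2/hm 23): {"fi":34,"ih":[{"xtb":75,"z":84},[70,24],{"e":98,"hm":23},{"k":38}],"k":11,"wc":[[85,10],14,[90,60,61],[49,3,55,26,35],[33,75,76,98],62]}
After op 11 (replace /ih/1/1 16): {"fi":34,"ih":[{"xtb":75,"z":84},[70,16],{"e":98,"hm":23},{"k":38}],"k":11,"wc":[[85,10],14,[90,60,61],[49,3,55,26,35],[33,75,76,98],62]}
After op 12 (replace /wc/0/1 93): {"fi":34,"ih":[{"xtb":75,"z":84},[70,16],{"e":98,"hm":23},{"k":38}],"k":11,"wc":[[85,93],14,[90,60,61],[49,3,55,26,35],[33,75,76,98],62]}
After op 13 (replace /wc/3/0 1): {"fi":34,"ih":[{"xtb":75,"z":84},[70,16],{"e":98,"hm":23},{"k":38}],"k":11,"wc":[[85,93],14,[90,60,61],[1,3,55,26,35],[33,75,76,98],62]}
After op 14 (add /wc/2/2 53): {"fi":34,"ih":[{"xtb":75,"z":84},[70,16],{"e":98,"hm":23},{"k":38}],"k":11,"wc":[[85,93],14,[90,60,53,61],[1,3,55,26,35],[33,75,76,98],62]}
After op 15 (add /ih/3 41): {"fi":34,"ih":[{"xtb":75,"z":84},[70,16],{"e":98,"hm":23},41,{"k":38}],"k":11,"wc":[[85,93],14,[90,60,53,61],[1,3,55,26,35],[33,75,76,98],62]}
After op 16 (add /vm 23): {"fi":34,"ih":[{"xtb":75,"z":84},[70,16],{"e":98,"hm":23},41,{"k":38}],"k":11,"vm":23,"wc":[[85,93],14,[90,60,53,61],[1,3,55,26,35],[33,75,76,98],62]}
After op 17 (add /ih/4/x 68): {"fi":34,"ih":[{"xtb":75,"z":84},[70,16],{"e":98,"hm":23},41,{"k":38,"x":68}],"k":11,"vm":23,"wc":[[85,93],14,[90,60,53,61],[1,3,55,26,35],[33,75,76,98],62]}
Value at /wc/4/0: 33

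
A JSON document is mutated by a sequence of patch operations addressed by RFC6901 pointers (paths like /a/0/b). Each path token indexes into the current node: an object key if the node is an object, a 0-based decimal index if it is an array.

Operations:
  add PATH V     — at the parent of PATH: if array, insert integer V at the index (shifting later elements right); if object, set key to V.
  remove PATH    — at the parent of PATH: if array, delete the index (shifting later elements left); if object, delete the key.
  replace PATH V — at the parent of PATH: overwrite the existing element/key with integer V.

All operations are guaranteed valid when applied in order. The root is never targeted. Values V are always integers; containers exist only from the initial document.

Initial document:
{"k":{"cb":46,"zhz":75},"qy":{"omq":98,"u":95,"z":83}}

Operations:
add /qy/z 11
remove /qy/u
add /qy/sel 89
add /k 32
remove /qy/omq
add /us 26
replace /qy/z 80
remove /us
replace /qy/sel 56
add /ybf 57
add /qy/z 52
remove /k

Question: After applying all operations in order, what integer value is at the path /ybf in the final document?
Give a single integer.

Answer: 57

Derivation:
After op 1 (add /qy/z 11): {"k":{"cb":46,"zhz":75},"qy":{"omq":98,"u":95,"z":11}}
After op 2 (remove /qy/u): {"k":{"cb":46,"zhz":75},"qy":{"omq":98,"z":11}}
After op 3 (add /qy/sel 89): {"k":{"cb":46,"zhz":75},"qy":{"omq":98,"sel":89,"z":11}}
After op 4 (add /k 32): {"k":32,"qy":{"omq":98,"sel":89,"z":11}}
After op 5 (remove /qy/omq): {"k":32,"qy":{"sel":89,"z":11}}
After op 6 (add /us 26): {"k":32,"qy":{"sel":89,"z":11},"us":26}
After op 7 (replace /qy/z 80): {"k":32,"qy":{"sel":89,"z":80},"us":26}
After op 8 (remove /us): {"k":32,"qy":{"sel":89,"z":80}}
After op 9 (replace /qy/sel 56): {"k":32,"qy":{"sel":56,"z":80}}
After op 10 (add /ybf 57): {"k":32,"qy":{"sel":56,"z":80},"ybf":57}
After op 11 (add /qy/z 52): {"k":32,"qy":{"sel":56,"z":52},"ybf":57}
After op 12 (remove /k): {"qy":{"sel":56,"z":52},"ybf":57}
Value at /ybf: 57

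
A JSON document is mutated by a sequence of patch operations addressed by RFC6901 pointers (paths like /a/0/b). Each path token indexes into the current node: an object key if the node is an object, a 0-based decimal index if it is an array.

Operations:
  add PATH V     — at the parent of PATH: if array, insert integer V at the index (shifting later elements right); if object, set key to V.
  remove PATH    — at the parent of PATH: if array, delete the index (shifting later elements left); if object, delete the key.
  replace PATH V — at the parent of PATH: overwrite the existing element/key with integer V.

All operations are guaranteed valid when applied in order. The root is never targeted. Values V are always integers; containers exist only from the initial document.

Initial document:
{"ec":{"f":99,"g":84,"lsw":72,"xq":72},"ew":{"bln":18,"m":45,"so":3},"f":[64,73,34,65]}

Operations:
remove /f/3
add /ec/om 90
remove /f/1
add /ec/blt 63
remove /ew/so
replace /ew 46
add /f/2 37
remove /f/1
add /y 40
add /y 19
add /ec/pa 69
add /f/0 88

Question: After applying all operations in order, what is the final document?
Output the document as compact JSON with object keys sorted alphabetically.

Answer: {"ec":{"blt":63,"f":99,"g":84,"lsw":72,"om":90,"pa":69,"xq":72},"ew":46,"f":[88,64,37],"y":19}

Derivation:
After op 1 (remove /f/3): {"ec":{"f":99,"g":84,"lsw":72,"xq":72},"ew":{"bln":18,"m":45,"so":3},"f":[64,73,34]}
After op 2 (add /ec/om 90): {"ec":{"f":99,"g":84,"lsw":72,"om":90,"xq":72},"ew":{"bln":18,"m":45,"so":3},"f":[64,73,34]}
After op 3 (remove /f/1): {"ec":{"f":99,"g":84,"lsw":72,"om":90,"xq":72},"ew":{"bln":18,"m":45,"so":3},"f":[64,34]}
After op 4 (add /ec/blt 63): {"ec":{"blt":63,"f":99,"g":84,"lsw":72,"om":90,"xq":72},"ew":{"bln":18,"m":45,"so":3},"f":[64,34]}
After op 5 (remove /ew/so): {"ec":{"blt":63,"f":99,"g":84,"lsw":72,"om":90,"xq":72},"ew":{"bln":18,"m":45},"f":[64,34]}
After op 6 (replace /ew 46): {"ec":{"blt":63,"f":99,"g":84,"lsw":72,"om":90,"xq":72},"ew":46,"f":[64,34]}
After op 7 (add /f/2 37): {"ec":{"blt":63,"f":99,"g":84,"lsw":72,"om":90,"xq":72},"ew":46,"f":[64,34,37]}
After op 8 (remove /f/1): {"ec":{"blt":63,"f":99,"g":84,"lsw":72,"om":90,"xq":72},"ew":46,"f":[64,37]}
After op 9 (add /y 40): {"ec":{"blt":63,"f":99,"g":84,"lsw":72,"om":90,"xq":72},"ew":46,"f":[64,37],"y":40}
After op 10 (add /y 19): {"ec":{"blt":63,"f":99,"g":84,"lsw":72,"om":90,"xq":72},"ew":46,"f":[64,37],"y":19}
After op 11 (add /ec/pa 69): {"ec":{"blt":63,"f":99,"g":84,"lsw":72,"om":90,"pa":69,"xq":72},"ew":46,"f":[64,37],"y":19}
After op 12 (add /f/0 88): {"ec":{"blt":63,"f":99,"g":84,"lsw":72,"om":90,"pa":69,"xq":72},"ew":46,"f":[88,64,37],"y":19}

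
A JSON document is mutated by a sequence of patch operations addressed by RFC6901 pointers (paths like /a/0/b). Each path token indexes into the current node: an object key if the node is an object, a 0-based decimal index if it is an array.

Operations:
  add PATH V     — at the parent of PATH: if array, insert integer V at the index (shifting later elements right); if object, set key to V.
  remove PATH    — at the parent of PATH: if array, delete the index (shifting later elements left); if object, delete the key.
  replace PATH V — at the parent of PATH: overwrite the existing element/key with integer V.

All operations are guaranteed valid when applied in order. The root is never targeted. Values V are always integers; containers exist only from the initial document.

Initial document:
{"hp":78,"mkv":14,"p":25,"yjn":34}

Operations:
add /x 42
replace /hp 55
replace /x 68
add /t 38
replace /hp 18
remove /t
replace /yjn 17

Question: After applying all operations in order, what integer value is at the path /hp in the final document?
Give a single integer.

Answer: 18

Derivation:
After op 1 (add /x 42): {"hp":78,"mkv":14,"p":25,"x":42,"yjn":34}
After op 2 (replace /hp 55): {"hp":55,"mkv":14,"p":25,"x":42,"yjn":34}
After op 3 (replace /x 68): {"hp":55,"mkv":14,"p":25,"x":68,"yjn":34}
After op 4 (add /t 38): {"hp":55,"mkv":14,"p":25,"t":38,"x":68,"yjn":34}
After op 5 (replace /hp 18): {"hp":18,"mkv":14,"p":25,"t":38,"x":68,"yjn":34}
After op 6 (remove /t): {"hp":18,"mkv":14,"p":25,"x":68,"yjn":34}
After op 7 (replace /yjn 17): {"hp":18,"mkv":14,"p":25,"x":68,"yjn":17}
Value at /hp: 18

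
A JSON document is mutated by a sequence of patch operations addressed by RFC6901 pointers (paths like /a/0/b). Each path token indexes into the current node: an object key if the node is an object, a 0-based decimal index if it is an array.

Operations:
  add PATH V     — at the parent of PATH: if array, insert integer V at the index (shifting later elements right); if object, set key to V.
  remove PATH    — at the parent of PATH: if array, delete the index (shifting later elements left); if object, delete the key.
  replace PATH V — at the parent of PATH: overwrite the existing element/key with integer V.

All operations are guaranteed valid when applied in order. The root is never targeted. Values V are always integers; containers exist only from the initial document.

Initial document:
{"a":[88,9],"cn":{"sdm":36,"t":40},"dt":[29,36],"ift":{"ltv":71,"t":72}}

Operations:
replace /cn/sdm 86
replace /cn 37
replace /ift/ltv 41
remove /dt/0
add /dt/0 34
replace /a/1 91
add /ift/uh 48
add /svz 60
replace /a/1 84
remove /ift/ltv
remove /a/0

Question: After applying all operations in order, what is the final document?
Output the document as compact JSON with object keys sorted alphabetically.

After op 1 (replace /cn/sdm 86): {"a":[88,9],"cn":{"sdm":86,"t":40},"dt":[29,36],"ift":{"ltv":71,"t":72}}
After op 2 (replace /cn 37): {"a":[88,9],"cn":37,"dt":[29,36],"ift":{"ltv":71,"t":72}}
After op 3 (replace /ift/ltv 41): {"a":[88,9],"cn":37,"dt":[29,36],"ift":{"ltv":41,"t":72}}
After op 4 (remove /dt/0): {"a":[88,9],"cn":37,"dt":[36],"ift":{"ltv":41,"t":72}}
After op 5 (add /dt/0 34): {"a":[88,9],"cn":37,"dt":[34,36],"ift":{"ltv":41,"t":72}}
After op 6 (replace /a/1 91): {"a":[88,91],"cn":37,"dt":[34,36],"ift":{"ltv":41,"t":72}}
After op 7 (add /ift/uh 48): {"a":[88,91],"cn":37,"dt":[34,36],"ift":{"ltv":41,"t":72,"uh":48}}
After op 8 (add /svz 60): {"a":[88,91],"cn":37,"dt":[34,36],"ift":{"ltv":41,"t":72,"uh":48},"svz":60}
After op 9 (replace /a/1 84): {"a":[88,84],"cn":37,"dt":[34,36],"ift":{"ltv":41,"t":72,"uh":48},"svz":60}
After op 10 (remove /ift/ltv): {"a":[88,84],"cn":37,"dt":[34,36],"ift":{"t":72,"uh":48},"svz":60}
After op 11 (remove /a/0): {"a":[84],"cn":37,"dt":[34,36],"ift":{"t":72,"uh":48},"svz":60}

Answer: {"a":[84],"cn":37,"dt":[34,36],"ift":{"t":72,"uh":48},"svz":60}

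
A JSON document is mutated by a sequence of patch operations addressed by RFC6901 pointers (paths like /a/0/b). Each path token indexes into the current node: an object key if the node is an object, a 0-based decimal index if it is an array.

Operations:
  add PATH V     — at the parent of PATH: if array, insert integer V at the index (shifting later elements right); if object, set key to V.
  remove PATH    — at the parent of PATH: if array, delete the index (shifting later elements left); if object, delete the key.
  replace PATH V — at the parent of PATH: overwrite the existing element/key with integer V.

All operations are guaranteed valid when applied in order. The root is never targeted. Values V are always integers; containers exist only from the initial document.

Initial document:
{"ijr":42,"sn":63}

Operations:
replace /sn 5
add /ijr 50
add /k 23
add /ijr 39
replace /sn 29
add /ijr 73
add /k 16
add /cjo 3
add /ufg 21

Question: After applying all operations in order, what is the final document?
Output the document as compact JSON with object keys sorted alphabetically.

Answer: {"cjo":3,"ijr":73,"k":16,"sn":29,"ufg":21}

Derivation:
After op 1 (replace /sn 5): {"ijr":42,"sn":5}
After op 2 (add /ijr 50): {"ijr":50,"sn":5}
After op 3 (add /k 23): {"ijr":50,"k":23,"sn":5}
After op 4 (add /ijr 39): {"ijr":39,"k":23,"sn":5}
After op 5 (replace /sn 29): {"ijr":39,"k":23,"sn":29}
After op 6 (add /ijr 73): {"ijr":73,"k":23,"sn":29}
After op 7 (add /k 16): {"ijr":73,"k":16,"sn":29}
After op 8 (add /cjo 3): {"cjo":3,"ijr":73,"k":16,"sn":29}
After op 9 (add /ufg 21): {"cjo":3,"ijr":73,"k":16,"sn":29,"ufg":21}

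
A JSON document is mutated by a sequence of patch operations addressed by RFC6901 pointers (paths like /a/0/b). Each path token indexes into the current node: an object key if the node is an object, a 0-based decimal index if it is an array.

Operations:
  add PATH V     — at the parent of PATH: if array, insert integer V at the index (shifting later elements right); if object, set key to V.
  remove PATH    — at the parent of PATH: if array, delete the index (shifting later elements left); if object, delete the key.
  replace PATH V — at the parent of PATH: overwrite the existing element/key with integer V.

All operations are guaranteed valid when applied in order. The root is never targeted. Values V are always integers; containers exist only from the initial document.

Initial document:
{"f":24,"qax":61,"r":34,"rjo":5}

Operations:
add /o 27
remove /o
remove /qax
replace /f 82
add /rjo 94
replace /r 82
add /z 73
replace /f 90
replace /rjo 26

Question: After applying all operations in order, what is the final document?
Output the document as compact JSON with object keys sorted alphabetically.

Answer: {"f":90,"r":82,"rjo":26,"z":73}

Derivation:
After op 1 (add /o 27): {"f":24,"o":27,"qax":61,"r":34,"rjo":5}
After op 2 (remove /o): {"f":24,"qax":61,"r":34,"rjo":5}
After op 3 (remove /qax): {"f":24,"r":34,"rjo":5}
After op 4 (replace /f 82): {"f":82,"r":34,"rjo":5}
After op 5 (add /rjo 94): {"f":82,"r":34,"rjo":94}
After op 6 (replace /r 82): {"f":82,"r":82,"rjo":94}
After op 7 (add /z 73): {"f":82,"r":82,"rjo":94,"z":73}
After op 8 (replace /f 90): {"f":90,"r":82,"rjo":94,"z":73}
After op 9 (replace /rjo 26): {"f":90,"r":82,"rjo":26,"z":73}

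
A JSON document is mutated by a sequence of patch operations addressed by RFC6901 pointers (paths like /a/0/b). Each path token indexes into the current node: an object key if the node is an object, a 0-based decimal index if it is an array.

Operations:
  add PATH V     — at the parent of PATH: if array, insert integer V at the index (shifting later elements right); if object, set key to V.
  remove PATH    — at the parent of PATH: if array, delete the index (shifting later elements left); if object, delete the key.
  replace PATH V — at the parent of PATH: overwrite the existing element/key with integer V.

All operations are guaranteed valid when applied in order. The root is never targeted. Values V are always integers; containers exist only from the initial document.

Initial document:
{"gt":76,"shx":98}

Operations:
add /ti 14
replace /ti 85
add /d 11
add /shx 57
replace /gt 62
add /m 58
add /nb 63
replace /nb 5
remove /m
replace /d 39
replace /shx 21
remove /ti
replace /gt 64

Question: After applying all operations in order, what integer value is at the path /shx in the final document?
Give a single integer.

Answer: 21

Derivation:
After op 1 (add /ti 14): {"gt":76,"shx":98,"ti":14}
After op 2 (replace /ti 85): {"gt":76,"shx":98,"ti":85}
After op 3 (add /d 11): {"d":11,"gt":76,"shx":98,"ti":85}
After op 4 (add /shx 57): {"d":11,"gt":76,"shx":57,"ti":85}
After op 5 (replace /gt 62): {"d":11,"gt":62,"shx":57,"ti":85}
After op 6 (add /m 58): {"d":11,"gt":62,"m":58,"shx":57,"ti":85}
After op 7 (add /nb 63): {"d":11,"gt":62,"m":58,"nb":63,"shx":57,"ti":85}
After op 8 (replace /nb 5): {"d":11,"gt":62,"m":58,"nb":5,"shx":57,"ti":85}
After op 9 (remove /m): {"d":11,"gt":62,"nb":5,"shx":57,"ti":85}
After op 10 (replace /d 39): {"d":39,"gt":62,"nb":5,"shx":57,"ti":85}
After op 11 (replace /shx 21): {"d":39,"gt":62,"nb":5,"shx":21,"ti":85}
After op 12 (remove /ti): {"d":39,"gt":62,"nb":5,"shx":21}
After op 13 (replace /gt 64): {"d":39,"gt":64,"nb":5,"shx":21}
Value at /shx: 21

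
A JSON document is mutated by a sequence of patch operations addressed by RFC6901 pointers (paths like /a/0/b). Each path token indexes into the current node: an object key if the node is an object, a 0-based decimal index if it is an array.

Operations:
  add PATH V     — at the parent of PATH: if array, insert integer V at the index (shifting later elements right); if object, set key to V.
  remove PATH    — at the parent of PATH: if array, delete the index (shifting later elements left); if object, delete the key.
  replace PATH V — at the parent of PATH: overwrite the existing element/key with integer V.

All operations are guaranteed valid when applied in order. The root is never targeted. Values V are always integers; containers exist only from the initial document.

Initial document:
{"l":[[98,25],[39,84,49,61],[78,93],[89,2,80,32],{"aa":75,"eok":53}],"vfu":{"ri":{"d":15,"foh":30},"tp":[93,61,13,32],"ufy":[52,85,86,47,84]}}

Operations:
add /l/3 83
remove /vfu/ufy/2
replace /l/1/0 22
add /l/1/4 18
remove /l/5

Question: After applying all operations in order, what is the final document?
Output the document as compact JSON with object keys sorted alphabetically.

Answer: {"l":[[98,25],[22,84,49,61,18],[78,93],83,[89,2,80,32]],"vfu":{"ri":{"d":15,"foh":30},"tp":[93,61,13,32],"ufy":[52,85,47,84]}}

Derivation:
After op 1 (add /l/3 83): {"l":[[98,25],[39,84,49,61],[78,93],83,[89,2,80,32],{"aa":75,"eok":53}],"vfu":{"ri":{"d":15,"foh":30},"tp":[93,61,13,32],"ufy":[52,85,86,47,84]}}
After op 2 (remove /vfu/ufy/2): {"l":[[98,25],[39,84,49,61],[78,93],83,[89,2,80,32],{"aa":75,"eok":53}],"vfu":{"ri":{"d":15,"foh":30},"tp":[93,61,13,32],"ufy":[52,85,47,84]}}
After op 3 (replace /l/1/0 22): {"l":[[98,25],[22,84,49,61],[78,93],83,[89,2,80,32],{"aa":75,"eok":53}],"vfu":{"ri":{"d":15,"foh":30},"tp":[93,61,13,32],"ufy":[52,85,47,84]}}
After op 4 (add /l/1/4 18): {"l":[[98,25],[22,84,49,61,18],[78,93],83,[89,2,80,32],{"aa":75,"eok":53}],"vfu":{"ri":{"d":15,"foh":30},"tp":[93,61,13,32],"ufy":[52,85,47,84]}}
After op 5 (remove /l/5): {"l":[[98,25],[22,84,49,61,18],[78,93],83,[89,2,80,32]],"vfu":{"ri":{"d":15,"foh":30},"tp":[93,61,13,32],"ufy":[52,85,47,84]}}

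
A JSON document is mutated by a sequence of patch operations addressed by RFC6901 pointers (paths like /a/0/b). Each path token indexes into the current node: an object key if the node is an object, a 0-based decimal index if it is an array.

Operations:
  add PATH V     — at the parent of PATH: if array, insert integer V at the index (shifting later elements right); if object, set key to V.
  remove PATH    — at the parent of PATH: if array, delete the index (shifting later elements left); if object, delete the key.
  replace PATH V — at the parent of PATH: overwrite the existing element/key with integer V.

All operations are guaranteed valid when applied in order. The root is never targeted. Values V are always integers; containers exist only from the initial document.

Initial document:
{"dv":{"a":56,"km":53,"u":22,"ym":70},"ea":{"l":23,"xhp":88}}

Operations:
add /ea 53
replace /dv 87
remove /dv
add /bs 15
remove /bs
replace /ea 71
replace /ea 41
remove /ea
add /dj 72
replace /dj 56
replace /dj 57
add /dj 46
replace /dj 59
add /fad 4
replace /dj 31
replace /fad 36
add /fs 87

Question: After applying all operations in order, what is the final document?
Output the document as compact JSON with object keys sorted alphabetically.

Answer: {"dj":31,"fad":36,"fs":87}

Derivation:
After op 1 (add /ea 53): {"dv":{"a":56,"km":53,"u":22,"ym":70},"ea":53}
After op 2 (replace /dv 87): {"dv":87,"ea":53}
After op 3 (remove /dv): {"ea":53}
After op 4 (add /bs 15): {"bs":15,"ea":53}
After op 5 (remove /bs): {"ea":53}
After op 6 (replace /ea 71): {"ea":71}
After op 7 (replace /ea 41): {"ea":41}
After op 8 (remove /ea): {}
After op 9 (add /dj 72): {"dj":72}
After op 10 (replace /dj 56): {"dj":56}
After op 11 (replace /dj 57): {"dj":57}
After op 12 (add /dj 46): {"dj":46}
After op 13 (replace /dj 59): {"dj":59}
After op 14 (add /fad 4): {"dj":59,"fad":4}
After op 15 (replace /dj 31): {"dj":31,"fad":4}
After op 16 (replace /fad 36): {"dj":31,"fad":36}
After op 17 (add /fs 87): {"dj":31,"fad":36,"fs":87}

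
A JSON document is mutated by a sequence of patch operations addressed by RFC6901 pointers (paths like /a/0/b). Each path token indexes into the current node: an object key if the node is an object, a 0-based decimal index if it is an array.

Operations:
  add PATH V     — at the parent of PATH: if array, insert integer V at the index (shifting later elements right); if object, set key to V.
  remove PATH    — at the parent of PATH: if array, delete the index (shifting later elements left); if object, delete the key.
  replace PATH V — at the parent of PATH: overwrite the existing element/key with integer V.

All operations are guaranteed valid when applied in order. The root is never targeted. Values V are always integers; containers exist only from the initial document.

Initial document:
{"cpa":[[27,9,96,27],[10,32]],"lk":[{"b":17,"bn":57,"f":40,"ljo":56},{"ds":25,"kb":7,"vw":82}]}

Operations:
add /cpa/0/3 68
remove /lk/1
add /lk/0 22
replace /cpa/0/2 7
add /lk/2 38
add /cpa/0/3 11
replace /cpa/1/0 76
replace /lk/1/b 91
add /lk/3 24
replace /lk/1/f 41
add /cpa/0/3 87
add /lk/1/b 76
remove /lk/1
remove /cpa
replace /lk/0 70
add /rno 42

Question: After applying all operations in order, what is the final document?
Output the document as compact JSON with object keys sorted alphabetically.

Answer: {"lk":[70,38,24],"rno":42}

Derivation:
After op 1 (add /cpa/0/3 68): {"cpa":[[27,9,96,68,27],[10,32]],"lk":[{"b":17,"bn":57,"f":40,"ljo":56},{"ds":25,"kb":7,"vw":82}]}
After op 2 (remove /lk/1): {"cpa":[[27,9,96,68,27],[10,32]],"lk":[{"b":17,"bn":57,"f":40,"ljo":56}]}
After op 3 (add /lk/0 22): {"cpa":[[27,9,96,68,27],[10,32]],"lk":[22,{"b":17,"bn":57,"f":40,"ljo":56}]}
After op 4 (replace /cpa/0/2 7): {"cpa":[[27,9,7,68,27],[10,32]],"lk":[22,{"b":17,"bn":57,"f":40,"ljo":56}]}
After op 5 (add /lk/2 38): {"cpa":[[27,9,7,68,27],[10,32]],"lk":[22,{"b":17,"bn":57,"f":40,"ljo":56},38]}
After op 6 (add /cpa/0/3 11): {"cpa":[[27,9,7,11,68,27],[10,32]],"lk":[22,{"b":17,"bn":57,"f":40,"ljo":56},38]}
After op 7 (replace /cpa/1/0 76): {"cpa":[[27,9,7,11,68,27],[76,32]],"lk":[22,{"b":17,"bn":57,"f":40,"ljo":56},38]}
After op 8 (replace /lk/1/b 91): {"cpa":[[27,9,7,11,68,27],[76,32]],"lk":[22,{"b":91,"bn":57,"f":40,"ljo":56},38]}
After op 9 (add /lk/3 24): {"cpa":[[27,9,7,11,68,27],[76,32]],"lk":[22,{"b":91,"bn":57,"f":40,"ljo":56},38,24]}
After op 10 (replace /lk/1/f 41): {"cpa":[[27,9,7,11,68,27],[76,32]],"lk":[22,{"b":91,"bn":57,"f":41,"ljo":56},38,24]}
After op 11 (add /cpa/0/3 87): {"cpa":[[27,9,7,87,11,68,27],[76,32]],"lk":[22,{"b":91,"bn":57,"f":41,"ljo":56},38,24]}
After op 12 (add /lk/1/b 76): {"cpa":[[27,9,7,87,11,68,27],[76,32]],"lk":[22,{"b":76,"bn":57,"f":41,"ljo":56},38,24]}
After op 13 (remove /lk/1): {"cpa":[[27,9,7,87,11,68,27],[76,32]],"lk":[22,38,24]}
After op 14 (remove /cpa): {"lk":[22,38,24]}
After op 15 (replace /lk/0 70): {"lk":[70,38,24]}
After op 16 (add /rno 42): {"lk":[70,38,24],"rno":42}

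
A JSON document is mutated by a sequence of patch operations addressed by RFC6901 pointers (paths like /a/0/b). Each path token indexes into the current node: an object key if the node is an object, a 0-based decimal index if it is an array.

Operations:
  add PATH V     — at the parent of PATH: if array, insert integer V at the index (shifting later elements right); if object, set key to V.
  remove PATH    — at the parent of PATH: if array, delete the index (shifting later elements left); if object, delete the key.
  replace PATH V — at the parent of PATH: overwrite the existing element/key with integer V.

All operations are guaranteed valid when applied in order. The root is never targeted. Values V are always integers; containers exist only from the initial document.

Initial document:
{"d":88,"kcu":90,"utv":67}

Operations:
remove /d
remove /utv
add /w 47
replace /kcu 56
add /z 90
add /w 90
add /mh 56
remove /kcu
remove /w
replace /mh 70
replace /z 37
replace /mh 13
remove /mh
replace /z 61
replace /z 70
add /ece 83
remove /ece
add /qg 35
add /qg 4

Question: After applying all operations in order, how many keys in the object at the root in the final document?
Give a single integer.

After op 1 (remove /d): {"kcu":90,"utv":67}
After op 2 (remove /utv): {"kcu":90}
After op 3 (add /w 47): {"kcu":90,"w":47}
After op 4 (replace /kcu 56): {"kcu":56,"w":47}
After op 5 (add /z 90): {"kcu":56,"w":47,"z":90}
After op 6 (add /w 90): {"kcu":56,"w":90,"z":90}
After op 7 (add /mh 56): {"kcu":56,"mh":56,"w":90,"z":90}
After op 8 (remove /kcu): {"mh":56,"w":90,"z":90}
After op 9 (remove /w): {"mh":56,"z":90}
After op 10 (replace /mh 70): {"mh":70,"z":90}
After op 11 (replace /z 37): {"mh":70,"z":37}
After op 12 (replace /mh 13): {"mh":13,"z":37}
After op 13 (remove /mh): {"z":37}
After op 14 (replace /z 61): {"z":61}
After op 15 (replace /z 70): {"z":70}
After op 16 (add /ece 83): {"ece":83,"z":70}
After op 17 (remove /ece): {"z":70}
After op 18 (add /qg 35): {"qg":35,"z":70}
After op 19 (add /qg 4): {"qg":4,"z":70}
Size at the root: 2

Answer: 2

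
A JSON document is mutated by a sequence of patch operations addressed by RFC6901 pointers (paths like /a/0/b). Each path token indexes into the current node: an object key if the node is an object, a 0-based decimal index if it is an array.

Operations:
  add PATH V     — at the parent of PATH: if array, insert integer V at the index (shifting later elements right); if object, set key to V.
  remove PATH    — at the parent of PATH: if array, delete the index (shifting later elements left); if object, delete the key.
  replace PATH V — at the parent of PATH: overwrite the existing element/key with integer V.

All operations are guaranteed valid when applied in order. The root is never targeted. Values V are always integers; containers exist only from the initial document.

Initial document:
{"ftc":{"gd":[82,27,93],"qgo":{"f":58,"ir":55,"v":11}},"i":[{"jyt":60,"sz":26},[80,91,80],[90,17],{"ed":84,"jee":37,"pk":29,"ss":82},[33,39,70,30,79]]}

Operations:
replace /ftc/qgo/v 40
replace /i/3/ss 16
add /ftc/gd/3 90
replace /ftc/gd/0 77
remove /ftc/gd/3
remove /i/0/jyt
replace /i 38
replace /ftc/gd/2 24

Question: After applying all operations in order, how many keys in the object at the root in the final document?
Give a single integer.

Answer: 2

Derivation:
After op 1 (replace /ftc/qgo/v 40): {"ftc":{"gd":[82,27,93],"qgo":{"f":58,"ir":55,"v":40}},"i":[{"jyt":60,"sz":26},[80,91,80],[90,17],{"ed":84,"jee":37,"pk":29,"ss":82},[33,39,70,30,79]]}
After op 2 (replace /i/3/ss 16): {"ftc":{"gd":[82,27,93],"qgo":{"f":58,"ir":55,"v":40}},"i":[{"jyt":60,"sz":26},[80,91,80],[90,17],{"ed":84,"jee":37,"pk":29,"ss":16},[33,39,70,30,79]]}
After op 3 (add /ftc/gd/3 90): {"ftc":{"gd":[82,27,93,90],"qgo":{"f":58,"ir":55,"v":40}},"i":[{"jyt":60,"sz":26},[80,91,80],[90,17],{"ed":84,"jee":37,"pk":29,"ss":16},[33,39,70,30,79]]}
After op 4 (replace /ftc/gd/0 77): {"ftc":{"gd":[77,27,93,90],"qgo":{"f":58,"ir":55,"v":40}},"i":[{"jyt":60,"sz":26},[80,91,80],[90,17],{"ed":84,"jee":37,"pk":29,"ss":16},[33,39,70,30,79]]}
After op 5 (remove /ftc/gd/3): {"ftc":{"gd":[77,27,93],"qgo":{"f":58,"ir":55,"v":40}},"i":[{"jyt":60,"sz":26},[80,91,80],[90,17],{"ed":84,"jee":37,"pk":29,"ss":16},[33,39,70,30,79]]}
After op 6 (remove /i/0/jyt): {"ftc":{"gd":[77,27,93],"qgo":{"f":58,"ir":55,"v":40}},"i":[{"sz":26},[80,91,80],[90,17],{"ed":84,"jee":37,"pk":29,"ss":16},[33,39,70,30,79]]}
After op 7 (replace /i 38): {"ftc":{"gd":[77,27,93],"qgo":{"f":58,"ir":55,"v":40}},"i":38}
After op 8 (replace /ftc/gd/2 24): {"ftc":{"gd":[77,27,24],"qgo":{"f":58,"ir":55,"v":40}},"i":38}
Size at the root: 2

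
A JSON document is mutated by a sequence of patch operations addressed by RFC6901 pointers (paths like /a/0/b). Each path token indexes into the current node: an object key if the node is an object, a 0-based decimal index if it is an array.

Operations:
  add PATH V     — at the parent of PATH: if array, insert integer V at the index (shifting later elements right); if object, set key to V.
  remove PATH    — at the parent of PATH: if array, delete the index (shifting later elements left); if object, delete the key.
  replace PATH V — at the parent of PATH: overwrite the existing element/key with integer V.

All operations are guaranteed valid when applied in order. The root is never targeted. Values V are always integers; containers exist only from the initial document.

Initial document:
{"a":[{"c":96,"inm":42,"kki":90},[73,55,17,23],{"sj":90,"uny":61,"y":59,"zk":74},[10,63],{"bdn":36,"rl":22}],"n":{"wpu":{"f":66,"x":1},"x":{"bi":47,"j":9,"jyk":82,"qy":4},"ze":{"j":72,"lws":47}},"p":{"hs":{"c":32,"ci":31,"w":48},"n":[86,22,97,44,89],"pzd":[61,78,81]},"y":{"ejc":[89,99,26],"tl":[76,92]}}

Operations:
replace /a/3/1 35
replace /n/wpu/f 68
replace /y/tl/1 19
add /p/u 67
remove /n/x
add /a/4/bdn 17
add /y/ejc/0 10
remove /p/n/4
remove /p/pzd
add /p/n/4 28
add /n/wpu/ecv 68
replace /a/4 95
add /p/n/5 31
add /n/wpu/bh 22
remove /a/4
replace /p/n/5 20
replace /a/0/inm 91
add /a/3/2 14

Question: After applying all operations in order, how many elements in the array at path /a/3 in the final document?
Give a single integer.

Answer: 3

Derivation:
After op 1 (replace /a/3/1 35): {"a":[{"c":96,"inm":42,"kki":90},[73,55,17,23],{"sj":90,"uny":61,"y":59,"zk":74},[10,35],{"bdn":36,"rl":22}],"n":{"wpu":{"f":66,"x":1},"x":{"bi":47,"j":9,"jyk":82,"qy":4},"ze":{"j":72,"lws":47}},"p":{"hs":{"c":32,"ci":31,"w":48},"n":[86,22,97,44,89],"pzd":[61,78,81]},"y":{"ejc":[89,99,26],"tl":[76,92]}}
After op 2 (replace /n/wpu/f 68): {"a":[{"c":96,"inm":42,"kki":90},[73,55,17,23],{"sj":90,"uny":61,"y":59,"zk":74},[10,35],{"bdn":36,"rl":22}],"n":{"wpu":{"f":68,"x":1},"x":{"bi":47,"j":9,"jyk":82,"qy":4},"ze":{"j":72,"lws":47}},"p":{"hs":{"c":32,"ci":31,"w":48},"n":[86,22,97,44,89],"pzd":[61,78,81]},"y":{"ejc":[89,99,26],"tl":[76,92]}}
After op 3 (replace /y/tl/1 19): {"a":[{"c":96,"inm":42,"kki":90},[73,55,17,23],{"sj":90,"uny":61,"y":59,"zk":74},[10,35],{"bdn":36,"rl":22}],"n":{"wpu":{"f":68,"x":1},"x":{"bi":47,"j":9,"jyk":82,"qy":4},"ze":{"j":72,"lws":47}},"p":{"hs":{"c":32,"ci":31,"w":48},"n":[86,22,97,44,89],"pzd":[61,78,81]},"y":{"ejc":[89,99,26],"tl":[76,19]}}
After op 4 (add /p/u 67): {"a":[{"c":96,"inm":42,"kki":90},[73,55,17,23],{"sj":90,"uny":61,"y":59,"zk":74},[10,35],{"bdn":36,"rl":22}],"n":{"wpu":{"f":68,"x":1},"x":{"bi":47,"j":9,"jyk":82,"qy":4},"ze":{"j":72,"lws":47}},"p":{"hs":{"c":32,"ci":31,"w":48},"n":[86,22,97,44,89],"pzd":[61,78,81],"u":67},"y":{"ejc":[89,99,26],"tl":[76,19]}}
After op 5 (remove /n/x): {"a":[{"c":96,"inm":42,"kki":90},[73,55,17,23],{"sj":90,"uny":61,"y":59,"zk":74},[10,35],{"bdn":36,"rl":22}],"n":{"wpu":{"f":68,"x":1},"ze":{"j":72,"lws":47}},"p":{"hs":{"c":32,"ci":31,"w":48},"n":[86,22,97,44,89],"pzd":[61,78,81],"u":67},"y":{"ejc":[89,99,26],"tl":[76,19]}}
After op 6 (add /a/4/bdn 17): {"a":[{"c":96,"inm":42,"kki":90},[73,55,17,23],{"sj":90,"uny":61,"y":59,"zk":74},[10,35],{"bdn":17,"rl":22}],"n":{"wpu":{"f":68,"x":1},"ze":{"j":72,"lws":47}},"p":{"hs":{"c":32,"ci":31,"w":48},"n":[86,22,97,44,89],"pzd":[61,78,81],"u":67},"y":{"ejc":[89,99,26],"tl":[76,19]}}
After op 7 (add /y/ejc/0 10): {"a":[{"c":96,"inm":42,"kki":90},[73,55,17,23],{"sj":90,"uny":61,"y":59,"zk":74},[10,35],{"bdn":17,"rl":22}],"n":{"wpu":{"f":68,"x":1},"ze":{"j":72,"lws":47}},"p":{"hs":{"c":32,"ci":31,"w":48},"n":[86,22,97,44,89],"pzd":[61,78,81],"u":67},"y":{"ejc":[10,89,99,26],"tl":[76,19]}}
After op 8 (remove /p/n/4): {"a":[{"c":96,"inm":42,"kki":90},[73,55,17,23],{"sj":90,"uny":61,"y":59,"zk":74},[10,35],{"bdn":17,"rl":22}],"n":{"wpu":{"f":68,"x":1},"ze":{"j":72,"lws":47}},"p":{"hs":{"c":32,"ci":31,"w":48},"n":[86,22,97,44],"pzd":[61,78,81],"u":67},"y":{"ejc":[10,89,99,26],"tl":[76,19]}}
After op 9 (remove /p/pzd): {"a":[{"c":96,"inm":42,"kki":90},[73,55,17,23],{"sj":90,"uny":61,"y":59,"zk":74},[10,35],{"bdn":17,"rl":22}],"n":{"wpu":{"f":68,"x":1},"ze":{"j":72,"lws":47}},"p":{"hs":{"c":32,"ci":31,"w":48},"n":[86,22,97,44],"u":67},"y":{"ejc":[10,89,99,26],"tl":[76,19]}}
After op 10 (add /p/n/4 28): {"a":[{"c":96,"inm":42,"kki":90},[73,55,17,23],{"sj":90,"uny":61,"y":59,"zk":74},[10,35],{"bdn":17,"rl":22}],"n":{"wpu":{"f":68,"x":1},"ze":{"j":72,"lws":47}},"p":{"hs":{"c":32,"ci":31,"w":48},"n":[86,22,97,44,28],"u":67},"y":{"ejc":[10,89,99,26],"tl":[76,19]}}
After op 11 (add /n/wpu/ecv 68): {"a":[{"c":96,"inm":42,"kki":90},[73,55,17,23],{"sj":90,"uny":61,"y":59,"zk":74},[10,35],{"bdn":17,"rl":22}],"n":{"wpu":{"ecv":68,"f":68,"x":1},"ze":{"j":72,"lws":47}},"p":{"hs":{"c":32,"ci":31,"w":48},"n":[86,22,97,44,28],"u":67},"y":{"ejc":[10,89,99,26],"tl":[76,19]}}
After op 12 (replace /a/4 95): {"a":[{"c":96,"inm":42,"kki":90},[73,55,17,23],{"sj":90,"uny":61,"y":59,"zk":74},[10,35],95],"n":{"wpu":{"ecv":68,"f":68,"x":1},"ze":{"j":72,"lws":47}},"p":{"hs":{"c":32,"ci":31,"w":48},"n":[86,22,97,44,28],"u":67},"y":{"ejc":[10,89,99,26],"tl":[76,19]}}
After op 13 (add /p/n/5 31): {"a":[{"c":96,"inm":42,"kki":90},[73,55,17,23],{"sj":90,"uny":61,"y":59,"zk":74},[10,35],95],"n":{"wpu":{"ecv":68,"f":68,"x":1},"ze":{"j":72,"lws":47}},"p":{"hs":{"c":32,"ci":31,"w":48},"n":[86,22,97,44,28,31],"u":67},"y":{"ejc":[10,89,99,26],"tl":[76,19]}}
After op 14 (add /n/wpu/bh 22): {"a":[{"c":96,"inm":42,"kki":90},[73,55,17,23],{"sj":90,"uny":61,"y":59,"zk":74},[10,35],95],"n":{"wpu":{"bh":22,"ecv":68,"f":68,"x":1},"ze":{"j":72,"lws":47}},"p":{"hs":{"c":32,"ci":31,"w":48},"n":[86,22,97,44,28,31],"u":67},"y":{"ejc":[10,89,99,26],"tl":[76,19]}}
After op 15 (remove /a/4): {"a":[{"c":96,"inm":42,"kki":90},[73,55,17,23],{"sj":90,"uny":61,"y":59,"zk":74},[10,35]],"n":{"wpu":{"bh":22,"ecv":68,"f":68,"x":1},"ze":{"j":72,"lws":47}},"p":{"hs":{"c":32,"ci":31,"w":48},"n":[86,22,97,44,28,31],"u":67},"y":{"ejc":[10,89,99,26],"tl":[76,19]}}
After op 16 (replace /p/n/5 20): {"a":[{"c":96,"inm":42,"kki":90},[73,55,17,23],{"sj":90,"uny":61,"y":59,"zk":74},[10,35]],"n":{"wpu":{"bh":22,"ecv":68,"f":68,"x":1},"ze":{"j":72,"lws":47}},"p":{"hs":{"c":32,"ci":31,"w":48},"n":[86,22,97,44,28,20],"u":67},"y":{"ejc":[10,89,99,26],"tl":[76,19]}}
After op 17 (replace /a/0/inm 91): {"a":[{"c":96,"inm":91,"kki":90},[73,55,17,23],{"sj":90,"uny":61,"y":59,"zk":74},[10,35]],"n":{"wpu":{"bh":22,"ecv":68,"f":68,"x":1},"ze":{"j":72,"lws":47}},"p":{"hs":{"c":32,"ci":31,"w":48},"n":[86,22,97,44,28,20],"u":67},"y":{"ejc":[10,89,99,26],"tl":[76,19]}}
After op 18 (add /a/3/2 14): {"a":[{"c":96,"inm":91,"kki":90},[73,55,17,23],{"sj":90,"uny":61,"y":59,"zk":74},[10,35,14]],"n":{"wpu":{"bh":22,"ecv":68,"f":68,"x":1},"ze":{"j":72,"lws":47}},"p":{"hs":{"c":32,"ci":31,"w":48},"n":[86,22,97,44,28,20],"u":67},"y":{"ejc":[10,89,99,26],"tl":[76,19]}}
Size at path /a/3: 3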